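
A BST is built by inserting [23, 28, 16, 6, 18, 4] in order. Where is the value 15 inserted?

Starting tree (level order): [23, 16, 28, 6, 18, None, None, 4]
Insertion path: 23 -> 16 -> 6
Result: insert 15 as right child of 6
Final tree (level order): [23, 16, 28, 6, 18, None, None, 4, 15]


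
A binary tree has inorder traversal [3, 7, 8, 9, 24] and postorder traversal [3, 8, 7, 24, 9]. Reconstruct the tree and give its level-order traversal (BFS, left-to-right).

Inorder:   [3, 7, 8, 9, 24]
Postorder: [3, 8, 7, 24, 9]
Algorithm: postorder visits root last, so walk postorder right-to-left;
each value is the root of the current inorder slice — split it at that
value, recurse on the right subtree first, then the left.
Recursive splits:
  root=9; inorder splits into left=[3, 7, 8], right=[24]
  root=24; inorder splits into left=[], right=[]
  root=7; inorder splits into left=[3], right=[8]
  root=8; inorder splits into left=[], right=[]
  root=3; inorder splits into left=[], right=[]
Reconstructed level-order: [9, 7, 24, 3, 8]


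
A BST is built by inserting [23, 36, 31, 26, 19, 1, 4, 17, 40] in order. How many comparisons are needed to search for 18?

Search path for 18: 23 -> 19 -> 1 -> 4 -> 17
Found: False
Comparisons: 5


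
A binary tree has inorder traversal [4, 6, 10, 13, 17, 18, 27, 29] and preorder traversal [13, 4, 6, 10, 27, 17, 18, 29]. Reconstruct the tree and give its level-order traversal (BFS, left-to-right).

Inorder:  [4, 6, 10, 13, 17, 18, 27, 29]
Preorder: [13, 4, 6, 10, 27, 17, 18, 29]
Algorithm: preorder visits root first, so consume preorder in order;
for each root, split the current inorder slice at that value into
left-subtree inorder and right-subtree inorder, then recurse.
Recursive splits:
  root=13; inorder splits into left=[4, 6, 10], right=[17, 18, 27, 29]
  root=4; inorder splits into left=[], right=[6, 10]
  root=6; inorder splits into left=[], right=[10]
  root=10; inorder splits into left=[], right=[]
  root=27; inorder splits into left=[17, 18], right=[29]
  root=17; inorder splits into left=[], right=[18]
  root=18; inorder splits into left=[], right=[]
  root=29; inorder splits into left=[], right=[]
Reconstructed level-order: [13, 4, 27, 6, 17, 29, 10, 18]


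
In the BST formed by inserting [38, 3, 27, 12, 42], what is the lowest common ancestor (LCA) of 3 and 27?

Tree insertion order: [38, 3, 27, 12, 42]
Tree (level-order array): [38, 3, 42, None, 27, None, None, 12]
In a BST, the LCA of p=3, q=27 is the first node v on the
root-to-leaf path with p <= v <= q (go left if both < v, right if both > v).
Walk from root:
  at 38: both 3 and 27 < 38, go left
  at 3: 3 <= 3 <= 27, this is the LCA
LCA = 3


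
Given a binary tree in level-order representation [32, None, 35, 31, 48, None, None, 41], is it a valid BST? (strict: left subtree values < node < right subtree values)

Level-order array: [32, None, 35, 31, 48, None, None, 41]
Validate using subtree bounds (lo, hi): at each node, require lo < value < hi,
then recurse left with hi=value and right with lo=value.
Preorder trace (stopping at first violation):
  at node 32 with bounds (-inf, +inf): OK
  at node 35 with bounds (32, +inf): OK
  at node 31 with bounds (32, 35): VIOLATION
Node 31 violates its bound: not (32 < 31 < 35).
Result: Not a valid BST


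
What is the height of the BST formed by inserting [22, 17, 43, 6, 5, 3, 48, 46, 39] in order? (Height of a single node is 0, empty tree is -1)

Insertion order: [22, 17, 43, 6, 5, 3, 48, 46, 39]
Tree (level-order array): [22, 17, 43, 6, None, 39, 48, 5, None, None, None, 46, None, 3]
Compute height bottom-up (empty subtree = -1):
  height(3) = 1 + max(-1, -1) = 0
  height(5) = 1 + max(0, -1) = 1
  height(6) = 1 + max(1, -1) = 2
  height(17) = 1 + max(2, -1) = 3
  height(39) = 1 + max(-1, -1) = 0
  height(46) = 1 + max(-1, -1) = 0
  height(48) = 1 + max(0, -1) = 1
  height(43) = 1 + max(0, 1) = 2
  height(22) = 1 + max(3, 2) = 4
Height = 4


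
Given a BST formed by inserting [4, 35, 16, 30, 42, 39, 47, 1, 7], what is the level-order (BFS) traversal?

Tree insertion order: [4, 35, 16, 30, 42, 39, 47, 1, 7]
Tree (level-order array): [4, 1, 35, None, None, 16, 42, 7, 30, 39, 47]
BFS from the root, enqueuing left then right child of each popped node:
  queue [4] -> pop 4, enqueue [1, 35], visited so far: [4]
  queue [1, 35] -> pop 1, enqueue [none], visited so far: [4, 1]
  queue [35] -> pop 35, enqueue [16, 42], visited so far: [4, 1, 35]
  queue [16, 42] -> pop 16, enqueue [7, 30], visited so far: [4, 1, 35, 16]
  queue [42, 7, 30] -> pop 42, enqueue [39, 47], visited so far: [4, 1, 35, 16, 42]
  queue [7, 30, 39, 47] -> pop 7, enqueue [none], visited so far: [4, 1, 35, 16, 42, 7]
  queue [30, 39, 47] -> pop 30, enqueue [none], visited so far: [4, 1, 35, 16, 42, 7, 30]
  queue [39, 47] -> pop 39, enqueue [none], visited so far: [4, 1, 35, 16, 42, 7, 30, 39]
  queue [47] -> pop 47, enqueue [none], visited so far: [4, 1, 35, 16, 42, 7, 30, 39, 47]
Result: [4, 1, 35, 16, 42, 7, 30, 39, 47]


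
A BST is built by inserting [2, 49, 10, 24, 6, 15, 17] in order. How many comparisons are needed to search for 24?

Search path for 24: 2 -> 49 -> 10 -> 24
Found: True
Comparisons: 4


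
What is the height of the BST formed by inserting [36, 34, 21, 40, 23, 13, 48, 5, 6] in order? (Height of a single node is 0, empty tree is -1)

Insertion order: [36, 34, 21, 40, 23, 13, 48, 5, 6]
Tree (level-order array): [36, 34, 40, 21, None, None, 48, 13, 23, None, None, 5, None, None, None, None, 6]
Compute height bottom-up (empty subtree = -1):
  height(6) = 1 + max(-1, -1) = 0
  height(5) = 1 + max(-1, 0) = 1
  height(13) = 1 + max(1, -1) = 2
  height(23) = 1 + max(-1, -1) = 0
  height(21) = 1 + max(2, 0) = 3
  height(34) = 1 + max(3, -1) = 4
  height(48) = 1 + max(-1, -1) = 0
  height(40) = 1 + max(-1, 0) = 1
  height(36) = 1 + max(4, 1) = 5
Height = 5


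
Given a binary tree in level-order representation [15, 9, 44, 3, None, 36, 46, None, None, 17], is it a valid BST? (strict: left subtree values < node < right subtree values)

Level-order array: [15, 9, 44, 3, None, 36, 46, None, None, 17]
Validate using subtree bounds (lo, hi): at each node, require lo < value < hi,
then recurse left with hi=value and right with lo=value.
Preorder trace (stopping at first violation):
  at node 15 with bounds (-inf, +inf): OK
  at node 9 with bounds (-inf, 15): OK
  at node 3 with bounds (-inf, 9): OK
  at node 44 with bounds (15, +inf): OK
  at node 36 with bounds (15, 44): OK
  at node 17 with bounds (15, 36): OK
  at node 46 with bounds (44, +inf): OK
No violation found at any node.
Result: Valid BST


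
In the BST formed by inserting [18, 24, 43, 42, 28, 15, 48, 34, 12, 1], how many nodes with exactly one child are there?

Tree built from: [18, 24, 43, 42, 28, 15, 48, 34, 12, 1]
Tree (level-order array): [18, 15, 24, 12, None, None, 43, 1, None, 42, 48, None, None, 28, None, None, None, None, 34]
Rule: These are nodes with exactly 1 non-null child.
Per-node child counts:
  node 18: 2 child(ren)
  node 15: 1 child(ren)
  node 12: 1 child(ren)
  node 1: 0 child(ren)
  node 24: 1 child(ren)
  node 43: 2 child(ren)
  node 42: 1 child(ren)
  node 28: 1 child(ren)
  node 34: 0 child(ren)
  node 48: 0 child(ren)
Matching nodes: [15, 12, 24, 42, 28]
Count of nodes with exactly one child: 5


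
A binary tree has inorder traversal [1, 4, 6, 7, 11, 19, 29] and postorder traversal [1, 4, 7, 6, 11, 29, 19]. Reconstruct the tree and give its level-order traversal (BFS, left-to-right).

Inorder:   [1, 4, 6, 7, 11, 19, 29]
Postorder: [1, 4, 7, 6, 11, 29, 19]
Algorithm: postorder visits root last, so walk postorder right-to-left;
each value is the root of the current inorder slice — split it at that
value, recurse on the right subtree first, then the left.
Recursive splits:
  root=19; inorder splits into left=[1, 4, 6, 7, 11], right=[29]
  root=29; inorder splits into left=[], right=[]
  root=11; inorder splits into left=[1, 4, 6, 7], right=[]
  root=6; inorder splits into left=[1, 4], right=[7]
  root=7; inorder splits into left=[], right=[]
  root=4; inorder splits into left=[1], right=[]
  root=1; inorder splits into left=[], right=[]
Reconstructed level-order: [19, 11, 29, 6, 4, 7, 1]


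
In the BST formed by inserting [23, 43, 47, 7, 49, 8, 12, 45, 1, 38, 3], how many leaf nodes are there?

Tree built from: [23, 43, 47, 7, 49, 8, 12, 45, 1, 38, 3]
Tree (level-order array): [23, 7, 43, 1, 8, 38, 47, None, 3, None, 12, None, None, 45, 49]
Rule: A leaf has 0 children.
Per-node child counts:
  node 23: 2 child(ren)
  node 7: 2 child(ren)
  node 1: 1 child(ren)
  node 3: 0 child(ren)
  node 8: 1 child(ren)
  node 12: 0 child(ren)
  node 43: 2 child(ren)
  node 38: 0 child(ren)
  node 47: 2 child(ren)
  node 45: 0 child(ren)
  node 49: 0 child(ren)
Matching nodes: [3, 12, 38, 45, 49]
Count of leaf nodes: 5


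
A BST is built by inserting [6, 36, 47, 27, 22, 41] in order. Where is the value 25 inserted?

Starting tree (level order): [6, None, 36, 27, 47, 22, None, 41]
Insertion path: 6 -> 36 -> 27 -> 22
Result: insert 25 as right child of 22
Final tree (level order): [6, None, 36, 27, 47, 22, None, 41, None, None, 25]


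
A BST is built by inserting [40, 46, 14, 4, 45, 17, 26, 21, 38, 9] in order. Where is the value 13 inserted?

Starting tree (level order): [40, 14, 46, 4, 17, 45, None, None, 9, None, 26, None, None, None, None, 21, 38]
Insertion path: 40 -> 14 -> 4 -> 9
Result: insert 13 as right child of 9
Final tree (level order): [40, 14, 46, 4, 17, 45, None, None, 9, None, 26, None, None, None, 13, 21, 38]


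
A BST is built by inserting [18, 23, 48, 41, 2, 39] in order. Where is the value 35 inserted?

Starting tree (level order): [18, 2, 23, None, None, None, 48, 41, None, 39]
Insertion path: 18 -> 23 -> 48 -> 41 -> 39
Result: insert 35 as left child of 39
Final tree (level order): [18, 2, 23, None, None, None, 48, 41, None, 39, None, 35]


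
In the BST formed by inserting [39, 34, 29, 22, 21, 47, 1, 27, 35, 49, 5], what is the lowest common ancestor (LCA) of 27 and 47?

Tree insertion order: [39, 34, 29, 22, 21, 47, 1, 27, 35, 49, 5]
Tree (level-order array): [39, 34, 47, 29, 35, None, 49, 22, None, None, None, None, None, 21, 27, 1, None, None, None, None, 5]
In a BST, the LCA of p=27, q=47 is the first node v on the
root-to-leaf path with p <= v <= q (go left if both < v, right if both > v).
Walk from root:
  at 39: 27 <= 39 <= 47, this is the LCA
LCA = 39


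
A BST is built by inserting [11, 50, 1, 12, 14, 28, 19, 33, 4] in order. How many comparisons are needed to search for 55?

Search path for 55: 11 -> 50
Found: False
Comparisons: 2


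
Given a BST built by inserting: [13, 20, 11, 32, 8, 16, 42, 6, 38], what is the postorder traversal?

Tree insertion order: [13, 20, 11, 32, 8, 16, 42, 6, 38]
Tree (level-order array): [13, 11, 20, 8, None, 16, 32, 6, None, None, None, None, 42, None, None, 38]
Postorder traversal: [6, 8, 11, 16, 38, 42, 32, 20, 13]


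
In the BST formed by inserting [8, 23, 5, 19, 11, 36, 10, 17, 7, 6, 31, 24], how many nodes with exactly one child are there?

Tree built from: [8, 23, 5, 19, 11, 36, 10, 17, 7, 6, 31, 24]
Tree (level-order array): [8, 5, 23, None, 7, 19, 36, 6, None, 11, None, 31, None, None, None, 10, 17, 24]
Rule: These are nodes with exactly 1 non-null child.
Per-node child counts:
  node 8: 2 child(ren)
  node 5: 1 child(ren)
  node 7: 1 child(ren)
  node 6: 0 child(ren)
  node 23: 2 child(ren)
  node 19: 1 child(ren)
  node 11: 2 child(ren)
  node 10: 0 child(ren)
  node 17: 0 child(ren)
  node 36: 1 child(ren)
  node 31: 1 child(ren)
  node 24: 0 child(ren)
Matching nodes: [5, 7, 19, 36, 31]
Count of nodes with exactly one child: 5


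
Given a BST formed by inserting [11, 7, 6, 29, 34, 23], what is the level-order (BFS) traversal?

Tree insertion order: [11, 7, 6, 29, 34, 23]
Tree (level-order array): [11, 7, 29, 6, None, 23, 34]
BFS from the root, enqueuing left then right child of each popped node:
  queue [11] -> pop 11, enqueue [7, 29], visited so far: [11]
  queue [7, 29] -> pop 7, enqueue [6], visited so far: [11, 7]
  queue [29, 6] -> pop 29, enqueue [23, 34], visited so far: [11, 7, 29]
  queue [6, 23, 34] -> pop 6, enqueue [none], visited so far: [11, 7, 29, 6]
  queue [23, 34] -> pop 23, enqueue [none], visited so far: [11, 7, 29, 6, 23]
  queue [34] -> pop 34, enqueue [none], visited so far: [11, 7, 29, 6, 23, 34]
Result: [11, 7, 29, 6, 23, 34]


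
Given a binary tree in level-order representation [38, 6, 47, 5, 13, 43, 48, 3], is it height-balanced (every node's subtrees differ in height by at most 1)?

Tree (level-order array): [38, 6, 47, 5, 13, 43, 48, 3]
Definition: a tree is height-balanced if, at every node, |h(left) - h(right)| <= 1 (empty subtree has height -1).
Bottom-up per-node check:
  node 3: h_left=-1, h_right=-1, diff=0 [OK], height=0
  node 5: h_left=0, h_right=-1, diff=1 [OK], height=1
  node 13: h_left=-1, h_right=-1, diff=0 [OK], height=0
  node 6: h_left=1, h_right=0, diff=1 [OK], height=2
  node 43: h_left=-1, h_right=-1, diff=0 [OK], height=0
  node 48: h_left=-1, h_right=-1, diff=0 [OK], height=0
  node 47: h_left=0, h_right=0, diff=0 [OK], height=1
  node 38: h_left=2, h_right=1, diff=1 [OK], height=3
All nodes satisfy the balance condition.
Result: Balanced


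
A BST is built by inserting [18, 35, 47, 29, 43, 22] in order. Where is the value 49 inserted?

Starting tree (level order): [18, None, 35, 29, 47, 22, None, 43]
Insertion path: 18 -> 35 -> 47
Result: insert 49 as right child of 47
Final tree (level order): [18, None, 35, 29, 47, 22, None, 43, 49]


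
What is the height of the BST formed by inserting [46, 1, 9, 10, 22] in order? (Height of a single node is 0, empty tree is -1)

Insertion order: [46, 1, 9, 10, 22]
Tree (level-order array): [46, 1, None, None, 9, None, 10, None, 22]
Compute height bottom-up (empty subtree = -1):
  height(22) = 1 + max(-1, -1) = 0
  height(10) = 1 + max(-1, 0) = 1
  height(9) = 1 + max(-1, 1) = 2
  height(1) = 1 + max(-1, 2) = 3
  height(46) = 1 + max(3, -1) = 4
Height = 4


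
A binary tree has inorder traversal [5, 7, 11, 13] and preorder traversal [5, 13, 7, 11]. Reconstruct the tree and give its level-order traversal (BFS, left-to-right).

Inorder:  [5, 7, 11, 13]
Preorder: [5, 13, 7, 11]
Algorithm: preorder visits root first, so consume preorder in order;
for each root, split the current inorder slice at that value into
left-subtree inorder and right-subtree inorder, then recurse.
Recursive splits:
  root=5; inorder splits into left=[], right=[7, 11, 13]
  root=13; inorder splits into left=[7, 11], right=[]
  root=7; inorder splits into left=[], right=[11]
  root=11; inorder splits into left=[], right=[]
Reconstructed level-order: [5, 13, 7, 11]


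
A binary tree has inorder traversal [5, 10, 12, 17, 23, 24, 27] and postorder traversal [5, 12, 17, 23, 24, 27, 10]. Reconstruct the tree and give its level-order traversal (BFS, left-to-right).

Inorder:   [5, 10, 12, 17, 23, 24, 27]
Postorder: [5, 12, 17, 23, 24, 27, 10]
Algorithm: postorder visits root last, so walk postorder right-to-left;
each value is the root of the current inorder slice — split it at that
value, recurse on the right subtree first, then the left.
Recursive splits:
  root=10; inorder splits into left=[5], right=[12, 17, 23, 24, 27]
  root=27; inorder splits into left=[12, 17, 23, 24], right=[]
  root=24; inorder splits into left=[12, 17, 23], right=[]
  root=23; inorder splits into left=[12, 17], right=[]
  root=17; inorder splits into left=[12], right=[]
  root=12; inorder splits into left=[], right=[]
  root=5; inorder splits into left=[], right=[]
Reconstructed level-order: [10, 5, 27, 24, 23, 17, 12]


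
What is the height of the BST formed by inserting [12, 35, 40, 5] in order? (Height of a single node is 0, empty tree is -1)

Insertion order: [12, 35, 40, 5]
Tree (level-order array): [12, 5, 35, None, None, None, 40]
Compute height bottom-up (empty subtree = -1):
  height(5) = 1 + max(-1, -1) = 0
  height(40) = 1 + max(-1, -1) = 0
  height(35) = 1 + max(-1, 0) = 1
  height(12) = 1 + max(0, 1) = 2
Height = 2


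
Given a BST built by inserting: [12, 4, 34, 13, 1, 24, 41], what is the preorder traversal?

Tree insertion order: [12, 4, 34, 13, 1, 24, 41]
Tree (level-order array): [12, 4, 34, 1, None, 13, 41, None, None, None, 24]
Preorder traversal: [12, 4, 1, 34, 13, 24, 41]


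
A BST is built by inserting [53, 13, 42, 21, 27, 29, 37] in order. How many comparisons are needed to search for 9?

Search path for 9: 53 -> 13
Found: False
Comparisons: 2


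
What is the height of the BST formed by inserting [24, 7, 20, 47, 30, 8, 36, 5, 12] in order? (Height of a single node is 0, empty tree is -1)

Insertion order: [24, 7, 20, 47, 30, 8, 36, 5, 12]
Tree (level-order array): [24, 7, 47, 5, 20, 30, None, None, None, 8, None, None, 36, None, 12]
Compute height bottom-up (empty subtree = -1):
  height(5) = 1 + max(-1, -1) = 0
  height(12) = 1 + max(-1, -1) = 0
  height(8) = 1 + max(-1, 0) = 1
  height(20) = 1 + max(1, -1) = 2
  height(7) = 1 + max(0, 2) = 3
  height(36) = 1 + max(-1, -1) = 0
  height(30) = 1 + max(-1, 0) = 1
  height(47) = 1 + max(1, -1) = 2
  height(24) = 1 + max(3, 2) = 4
Height = 4


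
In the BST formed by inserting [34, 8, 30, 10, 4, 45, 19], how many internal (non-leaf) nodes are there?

Tree built from: [34, 8, 30, 10, 4, 45, 19]
Tree (level-order array): [34, 8, 45, 4, 30, None, None, None, None, 10, None, None, 19]
Rule: An internal node has at least one child.
Per-node child counts:
  node 34: 2 child(ren)
  node 8: 2 child(ren)
  node 4: 0 child(ren)
  node 30: 1 child(ren)
  node 10: 1 child(ren)
  node 19: 0 child(ren)
  node 45: 0 child(ren)
Matching nodes: [34, 8, 30, 10]
Count of internal (non-leaf) nodes: 4


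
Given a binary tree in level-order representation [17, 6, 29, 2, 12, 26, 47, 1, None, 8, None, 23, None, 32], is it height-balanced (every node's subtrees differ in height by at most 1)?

Tree (level-order array): [17, 6, 29, 2, 12, 26, 47, 1, None, 8, None, 23, None, 32]
Definition: a tree is height-balanced if, at every node, |h(left) - h(right)| <= 1 (empty subtree has height -1).
Bottom-up per-node check:
  node 1: h_left=-1, h_right=-1, diff=0 [OK], height=0
  node 2: h_left=0, h_right=-1, diff=1 [OK], height=1
  node 8: h_left=-1, h_right=-1, diff=0 [OK], height=0
  node 12: h_left=0, h_right=-1, diff=1 [OK], height=1
  node 6: h_left=1, h_right=1, diff=0 [OK], height=2
  node 23: h_left=-1, h_right=-1, diff=0 [OK], height=0
  node 26: h_left=0, h_right=-1, diff=1 [OK], height=1
  node 32: h_left=-1, h_right=-1, diff=0 [OK], height=0
  node 47: h_left=0, h_right=-1, diff=1 [OK], height=1
  node 29: h_left=1, h_right=1, diff=0 [OK], height=2
  node 17: h_left=2, h_right=2, diff=0 [OK], height=3
All nodes satisfy the balance condition.
Result: Balanced


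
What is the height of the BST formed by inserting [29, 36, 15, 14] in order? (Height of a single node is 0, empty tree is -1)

Insertion order: [29, 36, 15, 14]
Tree (level-order array): [29, 15, 36, 14]
Compute height bottom-up (empty subtree = -1):
  height(14) = 1 + max(-1, -1) = 0
  height(15) = 1 + max(0, -1) = 1
  height(36) = 1 + max(-1, -1) = 0
  height(29) = 1 + max(1, 0) = 2
Height = 2


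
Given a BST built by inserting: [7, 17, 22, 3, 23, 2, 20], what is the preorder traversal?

Tree insertion order: [7, 17, 22, 3, 23, 2, 20]
Tree (level-order array): [7, 3, 17, 2, None, None, 22, None, None, 20, 23]
Preorder traversal: [7, 3, 2, 17, 22, 20, 23]


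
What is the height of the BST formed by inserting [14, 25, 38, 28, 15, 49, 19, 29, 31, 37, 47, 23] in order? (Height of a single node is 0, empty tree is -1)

Insertion order: [14, 25, 38, 28, 15, 49, 19, 29, 31, 37, 47, 23]
Tree (level-order array): [14, None, 25, 15, 38, None, 19, 28, 49, None, 23, None, 29, 47, None, None, None, None, 31, None, None, None, 37]
Compute height bottom-up (empty subtree = -1):
  height(23) = 1 + max(-1, -1) = 0
  height(19) = 1 + max(-1, 0) = 1
  height(15) = 1 + max(-1, 1) = 2
  height(37) = 1 + max(-1, -1) = 0
  height(31) = 1 + max(-1, 0) = 1
  height(29) = 1 + max(-1, 1) = 2
  height(28) = 1 + max(-1, 2) = 3
  height(47) = 1 + max(-1, -1) = 0
  height(49) = 1 + max(0, -1) = 1
  height(38) = 1 + max(3, 1) = 4
  height(25) = 1 + max(2, 4) = 5
  height(14) = 1 + max(-1, 5) = 6
Height = 6


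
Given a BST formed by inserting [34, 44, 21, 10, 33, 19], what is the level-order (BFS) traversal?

Tree insertion order: [34, 44, 21, 10, 33, 19]
Tree (level-order array): [34, 21, 44, 10, 33, None, None, None, 19]
BFS from the root, enqueuing left then right child of each popped node:
  queue [34] -> pop 34, enqueue [21, 44], visited so far: [34]
  queue [21, 44] -> pop 21, enqueue [10, 33], visited so far: [34, 21]
  queue [44, 10, 33] -> pop 44, enqueue [none], visited so far: [34, 21, 44]
  queue [10, 33] -> pop 10, enqueue [19], visited so far: [34, 21, 44, 10]
  queue [33, 19] -> pop 33, enqueue [none], visited so far: [34, 21, 44, 10, 33]
  queue [19] -> pop 19, enqueue [none], visited so far: [34, 21, 44, 10, 33, 19]
Result: [34, 21, 44, 10, 33, 19]


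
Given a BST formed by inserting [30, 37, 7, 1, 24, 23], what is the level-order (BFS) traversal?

Tree insertion order: [30, 37, 7, 1, 24, 23]
Tree (level-order array): [30, 7, 37, 1, 24, None, None, None, None, 23]
BFS from the root, enqueuing left then right child of each popped node:
  queue [30] -> pop 30, enqueue [7, 37], visited so far: [30]
  queue [7, 37] -> pop 7, enqueue [1, 24], visited so far: [30, 7]
  queue [37, 1, 24] -> pop 37, enqueue [none], visited so far: [30, 7, 37]
  queue [1, 24] -> pop 1, enqueue [none], visited so far: [30, 7, 37, 1]
  queue [24] -> pop 24, enqueue [23], visited so far: [30, 7, 37, 1, 24]
  queue [23] -> pop 23, enqueue [none], visited so far: [30, 7, 37, 1, 24, 23]
Result: [30, 7, 37, 1, 24, 23]


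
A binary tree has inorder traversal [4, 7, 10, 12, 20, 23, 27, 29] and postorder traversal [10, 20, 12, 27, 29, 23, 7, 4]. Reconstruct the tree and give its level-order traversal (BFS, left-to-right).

Inorder:   [4, 7, 10, 12, 20, 23, 27, 29]
Postorder: [10, 20, 12, 27, 29, 23, 7, 4]
Algorithm: postorder visits root last, so walk postorder right-to-left;
each value is the root of the current inorder slice — split it at that
value, recurse on the right subtree first, then the left.
Recursive splits:
  root=4; inorder splits into left=[], right=[7, 10, 12, 20, 23, 27, 29]
  root=7; inorder splits into left=[], right=[10, 12, 20, 23, 27, 29]
  root=23; inorder splits into left=[10, 12, 20], right=[27, 29]
  root=29; inorder splits into left=[27], right=[]
  root=27; inorder splits into left=[], right=[]
  root=12; inorder splits into left=[10], right=[20]
  root=20; inorder splits into left=[], right=[]
  root=10; inorder splits into left=[], right=[]
Reconstructed level-order: [4, 7, 23, 12, 29, 10, 20, 27]


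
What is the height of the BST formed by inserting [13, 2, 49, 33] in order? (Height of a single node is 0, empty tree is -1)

Insertion order: [13, 2, 49, 33]
Tree (level-order array): [13, 2, 49, None, None, 33]
Compute height bottom-up (empty subtree = -1):
  height(2) = 1 + max(-1, -1) = 0
  height(33) = 1 + max(-1, -1) = 0
  height(49) = 1 + max(0, -1) = 1
  height(13) = 1 + max(0, 1) = 2
Height = 2


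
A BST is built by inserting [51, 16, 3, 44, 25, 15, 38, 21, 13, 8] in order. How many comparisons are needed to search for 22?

Search path for 22: 51 -> 16 -> 44 -> 25 -> 21
Found: False
Comparisons: 5


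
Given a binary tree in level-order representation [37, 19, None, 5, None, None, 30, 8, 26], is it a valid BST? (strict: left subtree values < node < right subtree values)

Level-order array: [37, 19, None, 5, None, None, 30, 8, 26]
Validate using subtree bounds (lo, hi): at each node, require lo < value < hi,
then recurse left with hi=value and right with lo=value.
Preorder trace (stopping at first violation):
  at node 37 with bounds (-inf, +inf): OK
  at node 19 with bounds (-inf, 37): OK
  at node 5 with bounds (-inf, 19): OK
  at node 30 with bounds (5, 19): VIOLATION
Node 30 violates its bound: not (5 < 30 < 19).
Result: Not a valid BST


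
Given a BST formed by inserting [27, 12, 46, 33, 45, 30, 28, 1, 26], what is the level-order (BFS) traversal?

Tree insertion order: [27, 12, 46, 33, 45, 30, 28, 1, 26]
Tree (level-order array): [27, 12, 46, 1, 26, 33, None, None, None, None, None, 30, 45, 28]
BFS from the root, enqueuing left then right child of each popped node:
  queue [27] -> pop 27, enqueue [12, 46], visited so far: [27]
  queue [12, 46] -> pop 12, enqueue [1, 26], visited so far: [27, 12]
  queue [46, 1, 26] -> pop 46, enqueue [33], visited so far: [27, 12, 46]
  queue [1, 26, 33] -> pop 1, enqueue [none], visited so far: [27, 12, 46, 1]
  queue [26, 33] -> pop 26, enqueue [none], visited so far: [27, 12, 46, 1, 26]
  queue [33] -> pop 33, enqueue [30, 45], visited so far: [27, 12, 46, 1, 26, 33]
  queue [30, 45] -> pop 30, enqueue [28], visited so far: [27, 12, 46, 1, 26, 33, 30]
  queue [45, 28] -> pop 45, enqueue [none], visited so far: [27, 12, 46, 1, 26, 33, 30, 45]
  queue [28] -> pop 28, enqueue [none], visited so far: [27, 12, 46, 1, 26, 33, 30, 45, 28]
Result: [27, 12, 46, 1, 26, 33, 30, 45, 28]


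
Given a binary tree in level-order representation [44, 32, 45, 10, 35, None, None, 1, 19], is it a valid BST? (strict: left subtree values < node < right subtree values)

Level-order array: [44, 32, 45, 10, 35, None, None, 1, 19]
Validate using subtree bounds (lo, hi): at each node, require lo < value < hi,
then recurse left with hi=value and right with lo=value.
Preorder trace (stopping at first violation):
  at node 44 with bounds (-inf, +inf): OK
  at node 32 with bounds (-inf, 44): OK
  at node 10 with bounds (-inf, 32): OK
  at node 1 with bounds (-inf, 10): OK
  at node 19 with bounds (10, 32): OK
  at node 35 with bounds (32, 44): OK
  at node 45 with bounds (44, +inf): OK
No violation found at any node.
Result: Valid BST


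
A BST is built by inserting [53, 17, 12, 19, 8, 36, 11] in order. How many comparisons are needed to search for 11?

Search path for 11: 53 -> 17 -> 12 -> 8 -> 11
Found: True
Comparisons: 5


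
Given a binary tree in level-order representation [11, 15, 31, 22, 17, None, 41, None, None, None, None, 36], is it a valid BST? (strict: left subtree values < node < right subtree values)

Level-order array: [11, 15, 31, 22, 17, None, 41, None, None, None, None, 36]
Validate using subtree bounds (lo, hi): at each node, require lo < value < hi,
then recurse left with hi=value and right with lo=value.
Preorder trace (stopping at first violation):
  at node 11 with bounds (-inf, +inf): OK
  at node 15 with bounds (-inf, 11): VIOLATION
Node 15 violates its bound: not (-inf < 15 < 11).
Result: Not a valid BST


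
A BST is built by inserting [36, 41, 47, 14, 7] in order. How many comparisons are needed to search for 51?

Search path for 51: 36 -> 41 -> 47
Found: False
Comparisons: 3


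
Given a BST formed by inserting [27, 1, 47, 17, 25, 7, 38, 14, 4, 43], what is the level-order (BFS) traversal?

Tree insertion order: [27, 1, 47, 17, 25, 7, 38, 14, 4, 43]
Tree (level-order array): [27, 1, 47, None, 17, 38, None, 7, 25, None, 43, 4, 14]
BFS from the root, enqueuing left then right child of each popped node:
  queue [27] -> pop 27, enqueue [1, 47], visited so far: [27]
  queue [1, 47] -> pop 1, enqueue [17], visited so far: [27, 1]
  queue [47, 17] -> pop 47, enqueue [38], visited so far: [27, 1, 47]
  queue [17, 38] -> pop 17, enqueue [7, 25], visited so far: [27, 1, 47, 17]
  queue [38, 7, 25] -> pop 38, enqueue [43], visited so far: [27, 1, 47, 17, 38]
  queue [7, 25, 43] -> pop 7, enqueue [4, 14], visited so far: [27, 1, 47, 17, 38, 7]
  queue [25, 43, 4, 14] -> pop 25, enqueue [none], visited so far: [27, 1, 47, 17, 38, 7, 25]
  queue [43, 4, 14] -> pop 43, enqueue [none], visited so far: [27, 1, 47, 17, 38, 7, 25, 43]
  queue [4, 14] -> pop 4, enqueue [none], visited so far: [27, 1, 47, 17, 38, 7, 25, 43, 4]
  queue [14] -> pop 14, enqueue [none], visited so far: [27, 1, 47, 17, 38, 7, 25, 43, 4, 14]
Result: [27, 1, 47, 17, 38, 7, 25, 43, 4, 14]


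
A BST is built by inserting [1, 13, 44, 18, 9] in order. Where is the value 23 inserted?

Starting tree (level order): [1, None, 13, 9, 44, None, None, 18]
Insertion path: 1 -> 13 -> 44 -> 18
Result: insert 23 as right child of 18
Final tree (level order): [1, None, 13, 9, 44, None, None, 18, None, None, 23]


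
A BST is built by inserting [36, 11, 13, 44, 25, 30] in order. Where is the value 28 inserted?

Starting tree (level order): [36, 11, 44, None, 13, None, None, None, 25, None, 30]
Insertion path: 36 -> 11 -> 13 -> 25 -> 30
Result: insert 28 as left child of 30
Final tree (level order): [36, 11, 44, None, 13, None, None, None, 25, None, 30, 28]


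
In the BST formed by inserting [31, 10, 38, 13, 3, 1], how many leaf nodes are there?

Tree built from: [31, 10, 38, 13, 3, 1]
Tree (level-order array): [31, 10, 38, 3, 13, None, None, 1]
Rule: A leaf has 0 children.
Per-node child counts:
  node 31: 2 child(ren)
  node 10: 2 child(ren)
  node 3: 1 child(ren)
  node 1: 0 child(ren)
  node 13: 0 child(ren)
  node 38: 0 child(ren)
Matching nodes: [1, 13, 38]
Count of leaf nodes: 3


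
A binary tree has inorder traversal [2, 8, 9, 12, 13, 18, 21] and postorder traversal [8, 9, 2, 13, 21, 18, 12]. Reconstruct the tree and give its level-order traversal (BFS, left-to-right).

Inorder:   [2, 8, 9, 12, 13, 18, 21]
Postorder: [8, 9, 2, 13, 21, 18, 12]
Algorithm: postorder visits root last, so walk postorder right-to-left;
each value is the root of the current inorder slice — split it at that
value, recurse on the right subtree first, then the left.
Recursive splits:
  root=12; inorder splits into left=[2, 8, 9], right=[13, 18, 21]
  root=18; inorder splits into left=[13], right=[21]
  root=21; inorder splits into left=[], right=[]
  root=13; inorder splits into left=[], right=[]
  root=2; inorder splits into left=[], right=[8, 9]
  root=9; inorder splits into left=[8], right=[]
  root=8; inorder splits into left=[], right=[]
Reconstructed level-order: [12, 2, 18, 9, 13, 21, 8]


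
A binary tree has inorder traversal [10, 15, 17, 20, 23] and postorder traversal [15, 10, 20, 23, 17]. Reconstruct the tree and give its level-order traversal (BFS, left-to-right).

Inorder:   [10, 15, 17, 20, 23]
Postorder: [15, 10, 20, 23, 17]
Algorithm: postorder visits root last, so walk postorder right-to-left;
each value is the root of the current inorder slice — split it at that
value, recurse on the right subtree first, then the left.
Recursive splits:
  root=17; inorder splits into left=[10, 15], right=[20, 23]
  root=23; inorder splits into left=[20], right=[]
  root=20; inorder splits into left=[], right=[]
  root=10; inorder splits into left=[], right=[15]
  root=15; inorder splits into left=[], right=[]
Reconstructed level-order: [17, 10, 23, 15, 20]


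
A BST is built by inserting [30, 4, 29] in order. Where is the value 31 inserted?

Starting tree (level order): [30, 4, None, None, 29]
Insertion path: 30
Result: insert 31 as right child of 30
Final tree (level order): [30, 4, 31, None, 29]


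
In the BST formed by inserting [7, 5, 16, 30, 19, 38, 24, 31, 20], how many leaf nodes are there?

Tree built from: [7, 5, 16, 30, 19, 38, 24, 31, 20]
Tree (level-order array): [7, 5, 16, None, None, None, 30, 19, 38, None, 24, 31, None, 20]
Rule: A leaf has 0 children.
Per-node child counts:
  node 7: 2 child(ren)
  node 5: 0 child(ren)
  node 16: 1 child(ren)
  node 30: 2 child(ren)
  node 19: 1 child(ren)
  node 24: 1 child(ren)
  node 20: 0 child(ren)
  node 38: 1 child(ren)
  node 31: 0 child(ren)
Matching nodes: [5, 20, 31]
Count of leaf nodes: 3


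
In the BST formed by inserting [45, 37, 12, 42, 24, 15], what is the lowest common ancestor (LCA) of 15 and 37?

Tree insertion order: [45, 37, 12, 42, 24, 15]
Tree (level-order array): [45, 37, None, 12, 42, None, 24, None, None, 15]
In a BST, the LCA of p=15, q=37 is the first node v on the
root-to-leaf path with p <= v <= q (go left if both < v, right if both > v).
Walk from root:
  at 45: both 15 and 37 < 45, go left
  at 37: 15 <= 37 <= 37, this is the LCA
LCA = 37


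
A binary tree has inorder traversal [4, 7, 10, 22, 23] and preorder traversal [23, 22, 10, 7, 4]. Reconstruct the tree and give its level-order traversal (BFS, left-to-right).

Inorder:  [4, 7, 10, 22, 23]
Preorder: [23, 22, 10, 7, 4]
Algorithm: preorder visits root first, so consume preorder in order;
for each root, split the current inorder slice at that value into
left-subtree inorder and right-subtree inorder, then recurse.
Recursive splits:
  root=23; inorder splits into left=[4, 7, 10, 22], right=[]
  root=22; inorder splits into left=[4, 7, 10], right=[]
  root=10; inorder splits into left=[4, 7], right=[]
  root=7; inorder splits into left=[4], right=[]
  root=4; inorder splits into left=[], right=[]
Reconstructed level-order: [23, 22, 10, 7, 4]


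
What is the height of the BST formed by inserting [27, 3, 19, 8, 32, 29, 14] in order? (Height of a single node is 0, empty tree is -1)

Insertion order: [27, 3, 19, 8, 32, 29, 14]
Tree (level-order array): [27, 3, 32, None, 19, 29, None, 8, None, None, None, None, 14]
Compute height bottom-up (empty subtree = -1):
  height(14) = 1 + max(-1, -1) = 0
  height(8) = 1 + max(-1, 0) = 1
  height(19) = 1 + max(1, -1) = 2
  height(3) = 1 + max(-1, 2) = 3
  height(29) = 1 + max(-1, -1) = 0
  height(32) = 1 + max(0, -1) = 1
  height(27) = 1 + max(3, 1) = 4
Height = 4


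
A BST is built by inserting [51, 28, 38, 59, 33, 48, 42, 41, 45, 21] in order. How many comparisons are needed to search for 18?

Search path for 18: 51 -> 28 -> 21
Found: False
Comparisons: 3


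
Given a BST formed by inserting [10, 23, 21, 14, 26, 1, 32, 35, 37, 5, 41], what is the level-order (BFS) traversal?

Tree insertion order: [10, 23, 21, 14, 26, 1, 32, 35, 37, 5, 41]
Tree (level-order array): [10, 1, 23, None, 5, 21, 26, None, None, 14, None, None, 32, None, None, None, 35, None, 37, None, 41]
BFS from the root, enqueuing left then right child of each popped node:
  queue [10] -> pop 10, enqueue [1, 23], visited so far: [10]
  queue [1, 23] -> pop 1, enqueue [5], visited so far: [10, 1]
  queue [23, 5] -> pop 23, enqueue [21, 26], visited so far: [10, 1, 23]
  queue [5, 21, 26] -> pop 5, enqueue [none], visited so far: [10, 1, 23, 5]
  queue [21, 26] -> pop 21, enqueue [14], visited so far: [10, 1, 23, 5, 21]
  queue [26, 14] -> pop 26, enqueue [32], visited so far: [10, 1, 23, 5, 21, 26]
  queue [14, 32] -> pop 14, enqueue [none], visited so far: [10, 1, 23, 5, 21, 26, 14]
  queue [32] -> pop 32, enqueue [35], visited so far: [10, 1, 23, 5, 21, 26, 14, 32]
  queue [35] -> pop 35, enqueue [37], visited so far: [10, 1, 23, 5, 21, 26, 14, 32, 35]
  queue [37] -> pop 37, enqueue [41], visited so far: [10, 1, 23, 5, 21, 26, 14, 32, 35, 37]
  queue [41] -> pop 41, enqueue [none], visited so far: [10, 1, 23, 5, 21, 26, 14, 32, 35, 37, 41]
Result: [10, 1, 23, 5, 21, 26, 14, 32, 35, 37, 41]


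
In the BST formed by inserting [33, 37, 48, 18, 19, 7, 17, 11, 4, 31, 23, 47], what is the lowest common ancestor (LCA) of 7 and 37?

Tree insertion order: [33, 37, 48, 18, 19, 7, 17, 11, 4, 31, 23, 47]
Tree (level-order array): [33, 18, 37, 7, 19, None, 48, 4, 17, None, 31, 47, None, None, None, 11, None, 23]
In a BST, the LCA of p=7, q=37 is the first node v on the
root-to-leaf path with p <= v <= q (go left if both < v, right if both > v).
Walk from root:
  at 33: 7 <= 33 <= 37, this is the LCA
LCA = 33


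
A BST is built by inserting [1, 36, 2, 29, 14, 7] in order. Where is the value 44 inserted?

Starting tree (level order): [1, None, 36, 2, None, None, 29, 14, None, 7]
Insertion path: 1 -> 36
Result: insert 44 as right child of 36
Final tree (level order): [1, None, 36, 2, 44, None, 29, None, None, 14, None, 7]


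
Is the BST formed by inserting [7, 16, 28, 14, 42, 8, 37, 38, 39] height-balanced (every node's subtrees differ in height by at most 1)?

Tree (level-order array): [7, None, 16, 14, 28, 8, None, None, 42, None, None, 37, None, None, 38, None, 39]
Definition: a tree is height-balanced if, at every node, |h(left) - h(right)| <= 1 (empty subtree has height -1).
Bottom-up per-node check:
  node 8: h_left=-1, h_right=-1, diff=0 [OK], height=0
  node 14: h_left=0, h_right=-1, diff=1 [OK], height=1
  node 39: h_left=-1, h_right=-1, diff=0 [OK], height=0
  node 38: h_left=-1, h_right=0, diff=1 [OK], height=1
  node 37: h_left=-1, h_right=1, diff=2 [FAIL (|-1-1|=2 > 1)], height=2
  node 42: h_left=2, h_right=-1, diff=3 [FAIL (|2--1|=3 > 1)], height=3
  node 28: h_left=-1, h_right=3, diff=4 [FAIL (|-1-3|=4 > 1)], height=4
  node 16: h_left=1, h_right=4, diff=3 [FAIL (|1-4|=3 > 1)], height=5
  node 7: h_left=-1, h_right=5, diff=6 [FAIL (|-1-5|=6 > 1)], height=6
Node 37 violates the condition: |-1 - 1| = 2 > 1.
Result: Not balanced


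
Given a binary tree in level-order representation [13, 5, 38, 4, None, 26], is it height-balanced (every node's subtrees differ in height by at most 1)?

Tree (level-order array): [13, 5, 38, 4, None, 26]
Definition: a tree is height-balanced if, at every node, |h(left) - h(right)| <= 1 (empty subtree has height -1).
Bottom-up per-node check:
  node 4: h_left=-1, h_right=-1, diff=0 [OK], height=0
  node 5: h_left=0, h_right=-1, diff=1 [OK], height=1
  node 26: h_left=-1, h_right=-1, diff=0 [OK], height=0
  node 38: h_left=0, h_right=-1, diff=1 [OK], height=1
  node 13: h_left=1, h_right=1, diff=0 [OK], height=2
All nodes satisfy the balance condition.
Result: Balanced


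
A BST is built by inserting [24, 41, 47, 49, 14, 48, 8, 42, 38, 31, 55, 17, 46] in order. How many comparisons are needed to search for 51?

Search path for 51: 24 -> 41 -> 47 -> 49 -> 55
Found: False
Comparisons: 5


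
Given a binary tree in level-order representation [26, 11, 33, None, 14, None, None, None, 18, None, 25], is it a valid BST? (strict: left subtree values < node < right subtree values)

Level-order array: [26, 11, 33, None, 14, None, None, None, 18, None, 25]
Validate using subtree bounds (lo, hi): at each node, require lo < value < hi,
then recurse left with hi=value and right with lo=value.
Preorder trace (stopping at first violation):
  at node 26 with bounds (-inf, +inf): OK
  at node 11 with bounds (-inf, 26): OK
  at node 14 with bounds (11, 26): OK
  at node 18 with bounds (14, 26): OK
  at node 25 with bounds (18, 26): OK
  at node 33 with bounds (26, +inf): OK
No violation found at any node.
Result: Valid BST


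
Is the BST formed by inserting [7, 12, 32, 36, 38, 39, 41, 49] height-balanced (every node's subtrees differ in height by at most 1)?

Tree (level-order array): [7, None, 12, None, 32, None, 36, None, 38, None, 39, None, 41, None, 49]
Definition: a tree is height-balanced if, at every node, |h(left) - h(right)| <= 1 (empty subtree has height -1).
Bottom-up per-node check:
  node 49: h_left=-1, h_right=-1, diff=0 [OK], height=0
  node 41: h_left=-1, h_right=0, diff=1 [OK], height=1
  node 39: h_left=-1, h_right=1, diff=2 [FAIL (|-1-1|=2 > 1)], height=2
  node 38: h_left=-1, h_right=2, diff=3 [FAIL (|-1-2|=3 > 1)], height=3
  node 36: h_left=-1, h_right=3, diff=4 [FAIL (|-1-3|=4 > 1)], height=4
  node 32: h_left=-1, h_right=4, diff=5 [FAIL (|-1-4|=5 > 1)], height=5
  node 12: h_left=-1, h_right=5, diff=6 [FAIL (|-1-5|=6 > 1)], height=6
  node 7: h_left=-1, h_right=6, diff=7 [FAIL (|-1-6|=7 > 1)], height=7
Node 39 violates the condition: |-1 - 1| = 2 > 1.
Result: Not balanced


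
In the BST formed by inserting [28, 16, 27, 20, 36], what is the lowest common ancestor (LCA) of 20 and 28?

Tree insertion order: [28, 16, 27, 20, 36]
Tree (level-order array): [28, 16, 36, None, 27, None, None, 20]
In a BST, the LCA of p=20, q=28 is the first node v on the
root-to-leaf path with p <= v <= q (go left if both < v, right if both > v).
Walk from root:
  at 28: 20 <= 28 <= 28, this is the LCA
LCA = 28
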